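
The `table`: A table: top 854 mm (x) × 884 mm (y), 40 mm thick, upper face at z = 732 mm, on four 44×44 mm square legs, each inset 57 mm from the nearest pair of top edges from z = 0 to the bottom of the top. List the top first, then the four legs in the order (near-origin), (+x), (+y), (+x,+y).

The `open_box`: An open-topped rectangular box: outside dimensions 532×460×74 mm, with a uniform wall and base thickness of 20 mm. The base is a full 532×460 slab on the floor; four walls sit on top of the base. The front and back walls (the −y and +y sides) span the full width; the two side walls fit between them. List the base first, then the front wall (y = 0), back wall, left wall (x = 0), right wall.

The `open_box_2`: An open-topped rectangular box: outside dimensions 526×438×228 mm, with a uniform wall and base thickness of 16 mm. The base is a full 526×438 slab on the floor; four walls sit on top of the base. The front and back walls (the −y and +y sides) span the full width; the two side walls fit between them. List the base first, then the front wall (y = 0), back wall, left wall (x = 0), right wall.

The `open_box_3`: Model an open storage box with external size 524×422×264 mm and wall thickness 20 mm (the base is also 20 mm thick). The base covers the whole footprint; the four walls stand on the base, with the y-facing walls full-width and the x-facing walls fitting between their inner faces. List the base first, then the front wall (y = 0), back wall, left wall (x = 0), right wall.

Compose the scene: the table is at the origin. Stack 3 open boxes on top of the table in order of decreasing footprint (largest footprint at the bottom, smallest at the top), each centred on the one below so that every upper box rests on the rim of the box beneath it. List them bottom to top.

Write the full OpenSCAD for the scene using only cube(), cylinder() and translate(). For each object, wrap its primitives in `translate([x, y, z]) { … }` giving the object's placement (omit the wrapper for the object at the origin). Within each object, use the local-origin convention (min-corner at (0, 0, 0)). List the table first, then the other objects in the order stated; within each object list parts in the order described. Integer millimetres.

translate([0, 0, 692]) cube([854, 884, 40]);
translate([57, 57, 0]) cube([44, 44, 692]);
translate([753, 57, 0]) cube([44, 44, 692]);
translate([57, 783, 0]) cube([44, 44, 692]);
translate([753, 783, 0]) cube([44, 44, 692]);
translate([161, 212, 732]) {
  cube([532, 460, 20]);
  translate([0, 0, 20]) cube([532, 20, 54]);
  translate([0, 440, 20]) cube([532, 20, 54]);
  translate([0, 20, 20]) cube([20, 420, 54]);
  translate([512, 20, 20]) cube([20, 420, 54]);
}
translate([164, 223, 806]) {
  cube([526, 438, 16]);
  translate([0, 0, 16]) cube([526, 16, 212]);
  translate([0, 422, 16]) cube([526, 16, 212]);
  translate([0, 16, 16]) cube([16, 406, 212]);
  translate([510, 16, 16]) cube([16, 406, 212]);
}
translate([165, 231, 1034]) {
  cube([524, 422, 20]);
  translate([0, 0, 20]) cube([524, 20, 244]);
  translate([0, 402, 20]) cube([524, 20, 244]);
  translate([0, 20, 20]) cube([20, 382, 244]);
  translate([504, 20, 20]) cube([20, 382, 244]);
}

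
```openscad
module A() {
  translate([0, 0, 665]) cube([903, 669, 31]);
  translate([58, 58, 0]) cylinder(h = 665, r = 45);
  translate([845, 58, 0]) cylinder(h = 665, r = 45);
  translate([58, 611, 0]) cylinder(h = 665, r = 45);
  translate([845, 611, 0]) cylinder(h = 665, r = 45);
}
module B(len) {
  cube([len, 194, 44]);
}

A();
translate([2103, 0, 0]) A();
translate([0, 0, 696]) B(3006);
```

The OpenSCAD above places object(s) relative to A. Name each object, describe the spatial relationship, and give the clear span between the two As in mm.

Second table starts at x = 2103; first ends at x = 903; clear span = 2103 − 903 = 1200 mm.

A is a table. B is a beam. A beam spans the tops of two tables. The clear span between the two tables is 1200 mm.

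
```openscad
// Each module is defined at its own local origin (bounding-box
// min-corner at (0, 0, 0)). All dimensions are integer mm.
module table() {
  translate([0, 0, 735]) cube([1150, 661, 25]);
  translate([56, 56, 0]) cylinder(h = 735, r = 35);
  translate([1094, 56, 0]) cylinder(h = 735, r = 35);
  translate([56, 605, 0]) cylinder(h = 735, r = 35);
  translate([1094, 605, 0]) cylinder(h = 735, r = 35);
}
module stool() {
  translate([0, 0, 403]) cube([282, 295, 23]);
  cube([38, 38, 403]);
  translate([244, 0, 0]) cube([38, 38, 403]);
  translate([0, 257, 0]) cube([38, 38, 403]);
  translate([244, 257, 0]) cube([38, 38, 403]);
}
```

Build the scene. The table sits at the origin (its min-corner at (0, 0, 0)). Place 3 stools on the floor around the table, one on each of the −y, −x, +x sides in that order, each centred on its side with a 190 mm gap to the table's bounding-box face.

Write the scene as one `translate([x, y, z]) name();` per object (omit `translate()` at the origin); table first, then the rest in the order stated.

table();
translate([434, -485, 0]) stool();
translate([-472, 183, 0]) stool();
translate([1340, 183, 0]) stool();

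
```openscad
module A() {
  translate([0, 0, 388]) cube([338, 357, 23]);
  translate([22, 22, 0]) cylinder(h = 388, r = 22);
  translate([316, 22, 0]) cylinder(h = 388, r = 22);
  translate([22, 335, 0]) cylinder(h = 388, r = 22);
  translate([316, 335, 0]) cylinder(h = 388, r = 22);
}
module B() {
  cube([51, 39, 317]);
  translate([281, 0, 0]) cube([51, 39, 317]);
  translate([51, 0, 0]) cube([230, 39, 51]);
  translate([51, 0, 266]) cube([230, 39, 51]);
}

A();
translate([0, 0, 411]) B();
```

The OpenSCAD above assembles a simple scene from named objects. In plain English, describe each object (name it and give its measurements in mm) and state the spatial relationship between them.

A is a four-legged stool. The seat is 338×357 mm, 23 mm thick, top at z = 411 mm. It stands on four round legs, each 44 mm in diameter, from z = 0 to the seat underside, each leg's axis is inset half a diameter from the nearest pair of seat edges (so the leg's bounding box is flush with the corner).

B is a rectangular picture frame lying in the x–z plane (depth along y). The opening is 230 mm wide (x) by 215 mm tall (z), surrounded by a border 51 mm wide on all four sides. The frame is 39 mm deep and is made of two full-height vertical stiles with two horizontal rails fitted between them.

The picture frame is on top of the stool.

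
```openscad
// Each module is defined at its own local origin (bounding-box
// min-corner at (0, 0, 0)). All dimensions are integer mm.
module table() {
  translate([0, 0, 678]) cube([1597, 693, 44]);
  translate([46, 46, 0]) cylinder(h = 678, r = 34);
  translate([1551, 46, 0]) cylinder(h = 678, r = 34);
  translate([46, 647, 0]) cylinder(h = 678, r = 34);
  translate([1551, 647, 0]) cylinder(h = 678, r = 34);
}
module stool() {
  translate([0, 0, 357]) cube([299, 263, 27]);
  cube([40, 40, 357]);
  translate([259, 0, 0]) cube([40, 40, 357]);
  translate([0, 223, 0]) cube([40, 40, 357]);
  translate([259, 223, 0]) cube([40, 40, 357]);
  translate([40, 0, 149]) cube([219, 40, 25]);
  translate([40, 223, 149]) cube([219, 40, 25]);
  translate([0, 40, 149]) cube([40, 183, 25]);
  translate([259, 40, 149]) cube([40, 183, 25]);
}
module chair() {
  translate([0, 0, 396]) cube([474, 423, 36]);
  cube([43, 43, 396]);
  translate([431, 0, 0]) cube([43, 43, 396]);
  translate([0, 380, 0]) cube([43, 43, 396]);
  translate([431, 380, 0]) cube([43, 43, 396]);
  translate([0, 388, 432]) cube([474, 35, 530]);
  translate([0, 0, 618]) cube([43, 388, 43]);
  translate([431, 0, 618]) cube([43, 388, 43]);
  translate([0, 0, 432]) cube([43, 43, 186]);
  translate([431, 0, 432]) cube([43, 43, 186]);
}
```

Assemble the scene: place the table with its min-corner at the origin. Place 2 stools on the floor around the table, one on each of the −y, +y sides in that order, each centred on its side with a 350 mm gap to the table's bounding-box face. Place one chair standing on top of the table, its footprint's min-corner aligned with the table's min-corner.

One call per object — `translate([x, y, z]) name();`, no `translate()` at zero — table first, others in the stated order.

table();
translate([649, -613, 0]) stool();
translate([649, 1043, 0]) stool();
translate([0, 0, 722]) chair();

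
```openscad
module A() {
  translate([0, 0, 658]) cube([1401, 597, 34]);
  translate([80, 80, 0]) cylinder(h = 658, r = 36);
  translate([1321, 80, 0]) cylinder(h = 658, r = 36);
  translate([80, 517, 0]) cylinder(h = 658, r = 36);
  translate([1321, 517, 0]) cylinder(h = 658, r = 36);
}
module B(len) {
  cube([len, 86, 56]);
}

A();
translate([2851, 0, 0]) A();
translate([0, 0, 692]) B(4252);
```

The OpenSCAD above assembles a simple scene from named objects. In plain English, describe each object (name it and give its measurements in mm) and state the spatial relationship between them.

A is a table: top 1401 mm (x) × 597 mm (y), 34 mm thick, upper face at z = 692 mm, on four round legs of 72 mm diameter, each leg's bounding box inset 44 mm from the nearest pair of top edges, running from z = 0 to the bottom of the top.

B is a rectangular beam 4252 mm long (x), 86 mm deep (y), 56 mm thick (z).

The beam spans the tops of two tables placed 1450 mm apart, resting at z = 692 mm.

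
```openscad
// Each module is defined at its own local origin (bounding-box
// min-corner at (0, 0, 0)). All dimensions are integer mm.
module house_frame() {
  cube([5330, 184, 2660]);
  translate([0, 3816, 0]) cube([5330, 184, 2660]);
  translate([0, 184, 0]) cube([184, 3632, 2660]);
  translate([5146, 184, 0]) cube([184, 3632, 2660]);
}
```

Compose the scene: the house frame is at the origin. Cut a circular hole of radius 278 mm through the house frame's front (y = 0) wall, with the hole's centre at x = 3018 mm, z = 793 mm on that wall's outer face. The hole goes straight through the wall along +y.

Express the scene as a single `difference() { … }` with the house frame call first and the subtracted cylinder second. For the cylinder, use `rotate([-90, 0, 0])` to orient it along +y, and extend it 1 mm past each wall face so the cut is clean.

difference() {
  house_frame();
  translate([3018, -1, 793]) rotate([-90, 0, 0]) cylinder(h = 186, r = 278);
}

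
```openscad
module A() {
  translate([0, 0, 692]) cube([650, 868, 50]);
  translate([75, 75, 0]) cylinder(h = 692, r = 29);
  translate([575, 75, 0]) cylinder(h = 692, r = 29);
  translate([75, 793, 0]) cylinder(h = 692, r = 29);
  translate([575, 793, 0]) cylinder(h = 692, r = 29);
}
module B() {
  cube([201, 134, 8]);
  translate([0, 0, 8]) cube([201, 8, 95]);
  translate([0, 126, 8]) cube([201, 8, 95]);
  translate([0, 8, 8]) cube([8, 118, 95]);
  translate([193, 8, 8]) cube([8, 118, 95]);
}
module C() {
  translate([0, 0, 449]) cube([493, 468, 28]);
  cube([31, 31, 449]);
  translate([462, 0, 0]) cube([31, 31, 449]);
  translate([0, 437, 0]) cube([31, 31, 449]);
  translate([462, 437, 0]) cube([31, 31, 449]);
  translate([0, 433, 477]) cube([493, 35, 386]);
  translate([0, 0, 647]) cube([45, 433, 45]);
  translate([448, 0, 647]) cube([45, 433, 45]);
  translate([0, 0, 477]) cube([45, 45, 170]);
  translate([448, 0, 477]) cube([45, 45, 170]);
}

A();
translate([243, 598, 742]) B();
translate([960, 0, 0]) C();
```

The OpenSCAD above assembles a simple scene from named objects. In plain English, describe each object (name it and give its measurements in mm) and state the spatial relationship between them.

A is a table with a 650×868 mm rectangular top, 50 mm thick, top surface at z = 742 mm, supported by four round legs of 58 mm diameter, each leg's bounding box inset 46 mm from the nearest pair of top edges, running from the floor.

B is an open storage box with external size 201×134×103 mm and wall thickness 8 mm (the base is also 8 mm thick). The base covers the whole footprint; the four walls stand on the base, with the y-facing walls full-width and the x-facing walls fitting between their inner faces.

C is a chair. The seat is a 493×468×28 mm slab with its top at z = 477 mm, on four 31×31 mm corner legs (flush with the seat edges, standing on z = 0). A flat backrest 35 mm thick, 386 mm tall, spans the full seat width and rises from the seat top along its +y edge, rear face flush with the rear of the seat. Two armrests of 45×45 mm section run along each side from the seat's front edge to the front of the backrest, top faces 215 mm above the seat top and outer faces flush with the seat's x-edges; a 45×45 mm post under the front of each armrest stands on the seat at the front corner.

The open box is on top of the table. The chair is on the floor beside the table on its +x side.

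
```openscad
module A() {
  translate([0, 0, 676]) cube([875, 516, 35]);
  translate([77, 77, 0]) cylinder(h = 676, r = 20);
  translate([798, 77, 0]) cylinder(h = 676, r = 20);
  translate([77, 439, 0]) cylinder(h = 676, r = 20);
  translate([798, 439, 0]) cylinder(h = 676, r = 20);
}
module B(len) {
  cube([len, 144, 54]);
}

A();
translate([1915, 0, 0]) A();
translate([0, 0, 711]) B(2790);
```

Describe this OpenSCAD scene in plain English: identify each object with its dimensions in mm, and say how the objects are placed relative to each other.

A is a rectangular dining table. The top is 875×516×35 mm with its upper surface at z = 711 mm. It stands on four round legs of 40 mm diameter, each leg's bounding box inset 57 mm from the nearest pair of top edges, running from the floor to the underside of the top.

B is a rectangular beam 2790 mm long (x), 144 mm deep (y), 54 mm thick (z).

The beam spans the tops of two tables placed 1040 mm apart, resting at z = 711 mm.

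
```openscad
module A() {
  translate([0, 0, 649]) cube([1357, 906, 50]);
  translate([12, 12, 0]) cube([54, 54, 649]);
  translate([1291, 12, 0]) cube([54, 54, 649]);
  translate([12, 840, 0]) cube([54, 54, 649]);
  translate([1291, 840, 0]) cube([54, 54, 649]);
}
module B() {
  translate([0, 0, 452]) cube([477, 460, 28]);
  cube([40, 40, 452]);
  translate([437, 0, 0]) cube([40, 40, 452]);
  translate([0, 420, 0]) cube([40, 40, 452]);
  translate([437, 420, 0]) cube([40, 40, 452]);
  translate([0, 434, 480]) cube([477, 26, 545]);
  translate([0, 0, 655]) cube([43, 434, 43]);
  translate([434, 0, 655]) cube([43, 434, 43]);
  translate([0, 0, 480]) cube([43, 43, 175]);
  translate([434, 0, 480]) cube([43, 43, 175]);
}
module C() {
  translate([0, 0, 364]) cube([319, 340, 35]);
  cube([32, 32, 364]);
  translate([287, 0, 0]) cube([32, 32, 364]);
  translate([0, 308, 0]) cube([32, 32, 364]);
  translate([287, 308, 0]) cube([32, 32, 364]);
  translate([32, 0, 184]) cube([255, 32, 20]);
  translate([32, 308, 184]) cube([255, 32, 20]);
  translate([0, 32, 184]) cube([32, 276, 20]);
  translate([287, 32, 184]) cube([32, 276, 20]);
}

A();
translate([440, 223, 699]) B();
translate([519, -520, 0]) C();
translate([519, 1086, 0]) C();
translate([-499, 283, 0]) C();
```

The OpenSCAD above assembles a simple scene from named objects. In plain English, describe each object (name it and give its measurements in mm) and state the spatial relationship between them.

A is a table: top 1357 mm (x) × 906 mm (y), 50 mm thick, upper face at z = 699 mm, on four 54×54 mm square legs, each inset 12 mm from the nearest pair of top edges, running from z = 0 to the bottom of the top.

B is a chair. The seat is a 477×460×28 mm slab with its top at z = 480 mm, on four 40×40 mm corner legs (flush with the seat edges, standing on z = 0). A flat backrest 26 mm thick, 545 mm tall, spans the full seat width and rises from the seat top along its +y edge, rear face flush with the rear of the seat. Two armrests of 43×43 mm section run along each side from the seat's front edge to the front of the backrest, top faces 218 mm above the seat top and outer faces flush with the seat's x-edges; a 43×43 mm post under the front of each armrest stands on the seat at the front corner.

C is a four-legged stool. The seat is 319×340 mm, 35 mm thick, top at z = 399 mm. It stands on four square legs, each 32×32 mm in cross-section, from z = 0 to the seat underside, each flush with a corner of the seat. Four stretchers, 32 mm wide and 20 mm tall, connect adjacent legs with their undersides at z = 184 mm, each running between the inner faces of the legs it joins and aligned with the legs' outer faces on the other axis.

The chair is on top of the table, centred. Three stools sit around the table at the −y, +y, −x sides.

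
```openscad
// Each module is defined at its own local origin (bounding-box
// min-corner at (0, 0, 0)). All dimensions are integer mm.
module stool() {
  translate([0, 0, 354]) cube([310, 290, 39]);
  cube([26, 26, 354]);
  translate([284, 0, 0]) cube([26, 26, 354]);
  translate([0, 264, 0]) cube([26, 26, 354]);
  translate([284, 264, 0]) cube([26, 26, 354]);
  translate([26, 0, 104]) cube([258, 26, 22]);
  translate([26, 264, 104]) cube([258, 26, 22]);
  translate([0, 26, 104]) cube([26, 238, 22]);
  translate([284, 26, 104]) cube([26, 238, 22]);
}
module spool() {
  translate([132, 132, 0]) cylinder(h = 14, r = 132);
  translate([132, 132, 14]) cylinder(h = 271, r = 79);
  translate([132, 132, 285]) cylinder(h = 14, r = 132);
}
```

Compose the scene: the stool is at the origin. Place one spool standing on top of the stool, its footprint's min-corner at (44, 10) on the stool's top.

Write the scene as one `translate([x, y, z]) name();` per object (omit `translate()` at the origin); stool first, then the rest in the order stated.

stool();
translate([44, 10, 393]) spool();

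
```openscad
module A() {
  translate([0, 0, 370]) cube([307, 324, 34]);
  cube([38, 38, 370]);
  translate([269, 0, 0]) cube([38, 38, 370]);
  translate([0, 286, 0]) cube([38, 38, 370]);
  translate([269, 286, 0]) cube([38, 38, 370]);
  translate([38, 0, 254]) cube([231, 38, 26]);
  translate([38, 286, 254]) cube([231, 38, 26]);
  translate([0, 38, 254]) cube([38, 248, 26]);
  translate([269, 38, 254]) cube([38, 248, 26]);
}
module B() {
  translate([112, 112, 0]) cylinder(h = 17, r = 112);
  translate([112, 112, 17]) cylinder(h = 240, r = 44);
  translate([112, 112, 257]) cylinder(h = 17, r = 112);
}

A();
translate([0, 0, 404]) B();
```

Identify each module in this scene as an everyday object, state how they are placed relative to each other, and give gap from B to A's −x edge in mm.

The spool's min-x is at 0; the stool's min-x is 0; gap = 0 mm.

A is a stool. B is a spool. The spool is on top of the stool. The gap from the spool to the stool's −x edge is 0 mm.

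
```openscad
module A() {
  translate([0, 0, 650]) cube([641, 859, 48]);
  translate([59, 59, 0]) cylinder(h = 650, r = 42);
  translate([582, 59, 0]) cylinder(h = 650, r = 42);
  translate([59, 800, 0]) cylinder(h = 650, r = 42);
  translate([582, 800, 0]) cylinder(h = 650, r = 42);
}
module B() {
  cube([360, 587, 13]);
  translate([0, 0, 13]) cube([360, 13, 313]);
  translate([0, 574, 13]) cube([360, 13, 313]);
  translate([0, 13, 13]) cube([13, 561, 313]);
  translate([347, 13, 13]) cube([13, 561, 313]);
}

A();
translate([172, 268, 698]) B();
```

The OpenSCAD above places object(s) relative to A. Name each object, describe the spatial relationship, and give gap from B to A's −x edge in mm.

A is a table. B is an open box. The open box is on top of the table. The gap from the open box to the table's −x edge is 172 mm.

The open box's min-x is at 172; the table's min-x is 0; gap = 172 mm.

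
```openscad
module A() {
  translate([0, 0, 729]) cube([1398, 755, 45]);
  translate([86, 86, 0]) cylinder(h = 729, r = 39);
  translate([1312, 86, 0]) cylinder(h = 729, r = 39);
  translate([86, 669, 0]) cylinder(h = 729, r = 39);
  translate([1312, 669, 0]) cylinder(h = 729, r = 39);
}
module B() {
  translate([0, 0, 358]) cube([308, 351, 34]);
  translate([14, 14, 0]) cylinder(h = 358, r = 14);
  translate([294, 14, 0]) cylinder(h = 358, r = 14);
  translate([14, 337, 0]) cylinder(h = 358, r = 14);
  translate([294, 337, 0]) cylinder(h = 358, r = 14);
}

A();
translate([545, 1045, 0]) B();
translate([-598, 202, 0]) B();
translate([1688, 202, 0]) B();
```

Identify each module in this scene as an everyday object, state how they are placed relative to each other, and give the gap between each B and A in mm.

A is a table. B is a stool. Three stools sit around the table at the +y, −x, +x sides. The gap between each stool and the table is 290 mm.

Each stool's nearest face is 290 mm from the table's bounding box.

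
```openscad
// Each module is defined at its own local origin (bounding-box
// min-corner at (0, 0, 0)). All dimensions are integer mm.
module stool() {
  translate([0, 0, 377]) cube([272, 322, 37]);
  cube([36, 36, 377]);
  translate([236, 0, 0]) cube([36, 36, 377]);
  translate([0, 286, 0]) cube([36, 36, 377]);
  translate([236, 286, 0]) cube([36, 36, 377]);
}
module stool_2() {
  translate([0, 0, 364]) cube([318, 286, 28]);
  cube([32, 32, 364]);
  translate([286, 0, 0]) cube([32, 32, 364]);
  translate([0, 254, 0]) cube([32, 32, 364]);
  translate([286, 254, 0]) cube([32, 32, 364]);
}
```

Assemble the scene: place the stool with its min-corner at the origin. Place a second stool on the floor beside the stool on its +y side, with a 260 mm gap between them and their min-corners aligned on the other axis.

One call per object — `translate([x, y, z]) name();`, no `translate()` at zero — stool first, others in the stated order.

stool();
translate([0, 582, 0]) stool_2();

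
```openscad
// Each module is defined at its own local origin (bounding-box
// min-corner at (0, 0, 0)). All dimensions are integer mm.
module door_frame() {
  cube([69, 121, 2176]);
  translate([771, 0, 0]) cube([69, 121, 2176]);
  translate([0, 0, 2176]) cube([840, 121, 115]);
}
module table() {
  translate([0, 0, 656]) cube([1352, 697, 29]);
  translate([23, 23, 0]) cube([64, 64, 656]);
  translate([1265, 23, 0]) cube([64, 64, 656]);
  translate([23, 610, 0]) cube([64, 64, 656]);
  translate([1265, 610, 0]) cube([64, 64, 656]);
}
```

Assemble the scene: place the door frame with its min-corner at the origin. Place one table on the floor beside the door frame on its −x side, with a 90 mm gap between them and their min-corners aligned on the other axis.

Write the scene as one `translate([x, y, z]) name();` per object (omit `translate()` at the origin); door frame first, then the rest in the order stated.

door_frame();
translate([-1442, 0, 0]) table();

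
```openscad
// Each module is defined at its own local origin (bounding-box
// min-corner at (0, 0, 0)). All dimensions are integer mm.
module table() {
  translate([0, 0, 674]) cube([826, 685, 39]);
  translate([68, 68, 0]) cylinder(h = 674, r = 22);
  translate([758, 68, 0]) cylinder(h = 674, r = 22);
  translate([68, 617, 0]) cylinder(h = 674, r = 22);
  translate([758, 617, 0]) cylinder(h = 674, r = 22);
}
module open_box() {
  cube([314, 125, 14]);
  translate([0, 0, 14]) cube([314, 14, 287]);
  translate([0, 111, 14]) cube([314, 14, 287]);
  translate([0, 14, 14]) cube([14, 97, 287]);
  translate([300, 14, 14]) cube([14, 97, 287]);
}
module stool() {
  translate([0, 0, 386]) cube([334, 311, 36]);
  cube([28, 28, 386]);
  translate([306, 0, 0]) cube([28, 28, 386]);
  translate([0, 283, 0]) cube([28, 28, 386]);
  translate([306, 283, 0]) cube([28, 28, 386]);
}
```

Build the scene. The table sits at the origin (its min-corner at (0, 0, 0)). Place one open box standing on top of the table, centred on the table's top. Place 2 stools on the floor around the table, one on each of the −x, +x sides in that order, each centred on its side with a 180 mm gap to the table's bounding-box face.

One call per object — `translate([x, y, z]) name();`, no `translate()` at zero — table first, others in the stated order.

table();
translate([256, 280, 713]) open_box();
translate([-514, 187, 0]) stool();
translate([1006, 187, 0]) stool();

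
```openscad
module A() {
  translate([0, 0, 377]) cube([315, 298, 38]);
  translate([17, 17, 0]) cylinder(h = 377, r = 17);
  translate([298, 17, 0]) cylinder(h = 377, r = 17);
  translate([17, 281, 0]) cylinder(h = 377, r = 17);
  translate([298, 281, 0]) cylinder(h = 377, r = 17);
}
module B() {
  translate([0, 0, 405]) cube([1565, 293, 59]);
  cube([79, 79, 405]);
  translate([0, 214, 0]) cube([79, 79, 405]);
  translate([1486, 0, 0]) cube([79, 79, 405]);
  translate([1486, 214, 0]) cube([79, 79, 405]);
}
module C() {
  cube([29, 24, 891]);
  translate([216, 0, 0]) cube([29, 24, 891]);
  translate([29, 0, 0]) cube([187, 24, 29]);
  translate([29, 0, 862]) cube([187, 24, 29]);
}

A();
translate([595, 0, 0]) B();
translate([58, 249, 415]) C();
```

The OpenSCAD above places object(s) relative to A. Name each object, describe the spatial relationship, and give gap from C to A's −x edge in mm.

A is a stool. B is a bench. C is a picture frame. The bench is on the floor beside the stool on its +x side. The picture frame is on top of the stool. The gap from the picture frame to the stool's −x edge is 58 mm.

The picture frame's min-x is at 58; the stool's min-x is 0; gap = 58 mm.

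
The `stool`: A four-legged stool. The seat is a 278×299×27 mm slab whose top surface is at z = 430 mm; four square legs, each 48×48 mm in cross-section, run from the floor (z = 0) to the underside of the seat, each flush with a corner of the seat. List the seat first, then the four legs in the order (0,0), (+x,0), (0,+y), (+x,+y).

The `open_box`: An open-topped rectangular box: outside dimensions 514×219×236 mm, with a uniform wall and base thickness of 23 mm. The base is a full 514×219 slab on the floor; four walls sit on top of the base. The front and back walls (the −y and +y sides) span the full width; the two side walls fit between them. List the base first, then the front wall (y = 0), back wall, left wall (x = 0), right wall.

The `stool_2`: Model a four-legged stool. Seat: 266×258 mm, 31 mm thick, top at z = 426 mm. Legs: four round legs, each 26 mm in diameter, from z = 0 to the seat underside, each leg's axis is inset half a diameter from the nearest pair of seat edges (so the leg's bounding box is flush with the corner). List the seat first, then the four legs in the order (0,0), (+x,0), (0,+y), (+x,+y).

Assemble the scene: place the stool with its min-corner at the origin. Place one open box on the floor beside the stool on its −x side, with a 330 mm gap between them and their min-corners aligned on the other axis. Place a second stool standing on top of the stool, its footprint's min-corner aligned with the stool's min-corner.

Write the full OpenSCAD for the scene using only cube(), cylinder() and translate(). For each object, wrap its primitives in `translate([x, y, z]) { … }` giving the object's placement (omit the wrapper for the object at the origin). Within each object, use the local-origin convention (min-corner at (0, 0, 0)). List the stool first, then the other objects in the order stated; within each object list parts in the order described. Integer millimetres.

translate([0, 0, 403]) cube([278, 299, 27]);
cube([48, 48, 403]);
translate([230, 0, 0]) cube([48, 48, 403]);
translate([0, 251, 0]) cube([48, 48, 403]);
translate([230, 251, 0]) cube([48, 48, 403]);
translate([-844, 0, 0]) {
  cube([514, 219, 23]);
  translate([0, 0, 23]) cube([514, 23, 213]);
  translate([0, 196, 23]) cube([514, 23, 213]);
  translate([0, 23, 23]) cube([23, 173, 213]);
  translate([491, 23, 23]) cube([23, 173, 213]);
}
translate([0, 0, 430]) {
  translate([0, 0, 395]) cube([266, 258, 31]);
  translate([13, 13, 0]) cylinder(h = 395, r = 13);
  translate([253, 13, 0]) cylinder(h = 395, r = 13);
  translate([13, 245, 0]) cylinder(h = 395, r = 13);
  translate([253, 245, 0]) cylinder(h = 395, r = 13);
}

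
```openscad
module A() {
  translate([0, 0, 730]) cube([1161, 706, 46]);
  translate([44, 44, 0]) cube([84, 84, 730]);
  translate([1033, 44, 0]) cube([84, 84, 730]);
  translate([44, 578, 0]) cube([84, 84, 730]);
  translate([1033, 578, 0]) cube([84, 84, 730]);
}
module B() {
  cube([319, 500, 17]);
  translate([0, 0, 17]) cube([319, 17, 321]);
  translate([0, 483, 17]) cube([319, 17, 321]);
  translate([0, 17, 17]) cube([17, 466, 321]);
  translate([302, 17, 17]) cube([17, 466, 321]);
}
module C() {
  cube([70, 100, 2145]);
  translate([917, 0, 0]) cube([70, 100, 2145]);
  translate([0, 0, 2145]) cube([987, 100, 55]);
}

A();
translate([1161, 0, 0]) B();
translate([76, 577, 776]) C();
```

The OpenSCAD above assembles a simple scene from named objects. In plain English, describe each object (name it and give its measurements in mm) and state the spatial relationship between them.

A is a table with a 1161×706 mm rectangular top, 46 mm thick, top surface at z = 776 mm, supported by four 84×84 mm square legs, each inset 44 mm from the nearest pair of top edges, running from the floor.

B is an open-topped rectangular box: outside dimensions 319×500×338 mm, with a uniform wall and base thickness of 17 mm. The base is a full 319×500 slab on the floor; four walls sit on top of the base. The front and back walls (the −y and +y sides) span the full width; the two side walls fit between them.

C is a rectangular door frame: two vertical jambs of 70×100 mm section, 2145 mm tall, with a clear opening 847 mm wide between their inner faces. A header 55 mm tall and 100 mm deep lies on top of the jambs and spans the full outside width.

The open box is against the table's +x side, with their −y faces flush. The door frame is on top of the table.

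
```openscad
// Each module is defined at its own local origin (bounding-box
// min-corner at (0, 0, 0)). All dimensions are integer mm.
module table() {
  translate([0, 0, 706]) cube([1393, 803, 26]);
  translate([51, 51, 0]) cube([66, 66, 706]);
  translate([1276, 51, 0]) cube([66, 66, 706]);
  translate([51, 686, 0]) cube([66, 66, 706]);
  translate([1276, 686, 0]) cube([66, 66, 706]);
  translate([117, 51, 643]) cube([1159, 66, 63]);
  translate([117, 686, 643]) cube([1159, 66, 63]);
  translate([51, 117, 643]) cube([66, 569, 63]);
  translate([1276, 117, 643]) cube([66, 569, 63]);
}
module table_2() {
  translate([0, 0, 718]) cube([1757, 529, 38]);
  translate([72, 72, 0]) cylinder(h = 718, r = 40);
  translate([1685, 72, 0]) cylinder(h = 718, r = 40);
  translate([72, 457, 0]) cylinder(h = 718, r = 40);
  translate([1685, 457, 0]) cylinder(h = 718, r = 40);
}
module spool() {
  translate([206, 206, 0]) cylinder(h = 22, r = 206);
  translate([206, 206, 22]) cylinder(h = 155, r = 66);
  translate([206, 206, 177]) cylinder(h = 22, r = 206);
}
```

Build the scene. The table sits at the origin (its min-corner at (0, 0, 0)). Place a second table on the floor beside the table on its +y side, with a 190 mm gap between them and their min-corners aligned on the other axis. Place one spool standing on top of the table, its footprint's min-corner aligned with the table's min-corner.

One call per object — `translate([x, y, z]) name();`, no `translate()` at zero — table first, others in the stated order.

table();
translate([0, 993, 0]) table_2();
translate([0, 0, 732]) spool();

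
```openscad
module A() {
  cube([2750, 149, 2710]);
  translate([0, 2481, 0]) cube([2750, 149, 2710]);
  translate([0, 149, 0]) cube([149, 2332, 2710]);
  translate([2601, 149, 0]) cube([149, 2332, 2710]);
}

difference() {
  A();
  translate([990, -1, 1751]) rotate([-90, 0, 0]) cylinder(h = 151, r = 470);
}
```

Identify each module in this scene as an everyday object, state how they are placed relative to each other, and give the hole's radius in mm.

The subtracted cylinder has r = 470 mm.

A is a house frame. The house frame has a circular hole through its front wall. The hole's radius is 470 mm.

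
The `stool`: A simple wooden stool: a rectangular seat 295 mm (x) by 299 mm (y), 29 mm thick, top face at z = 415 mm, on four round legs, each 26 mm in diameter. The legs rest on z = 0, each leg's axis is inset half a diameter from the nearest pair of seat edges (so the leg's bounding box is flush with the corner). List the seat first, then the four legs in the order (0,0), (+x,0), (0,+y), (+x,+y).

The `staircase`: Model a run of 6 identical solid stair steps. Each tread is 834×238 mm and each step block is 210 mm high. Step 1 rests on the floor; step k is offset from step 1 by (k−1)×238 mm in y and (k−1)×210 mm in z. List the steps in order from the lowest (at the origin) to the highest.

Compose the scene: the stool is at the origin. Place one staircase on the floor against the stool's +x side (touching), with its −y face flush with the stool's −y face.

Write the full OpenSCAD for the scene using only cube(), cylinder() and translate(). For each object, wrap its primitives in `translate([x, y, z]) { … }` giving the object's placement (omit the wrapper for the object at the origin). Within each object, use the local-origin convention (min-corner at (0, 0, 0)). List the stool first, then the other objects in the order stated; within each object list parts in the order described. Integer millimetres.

translate([0, 0, 386]) cube([295, 299, 29]);
translate([13, 13, 0]) cylinder(h = 386, r = 13);
translate([282, 13, 0]) cylinder(h = 386, r = 13);
translate([13, 286, 0]) cylinder(h = 386, r = 13);
translate([282, 286, 0]) cylinder(h = 386, r = 13);
translate([295, 0, 0]) {
  cube([834, 238, 210]);
  translate([0, 238, 210]) cube([834, 238, 210]);
  translate([0, 476, 420]) cube([834, 238, 210]);
  translate([0, 714, 630]) cube([834, 238, 210]);
  translate([0, 952, 840]) cube([834, 238, 210]);
  translate([0, 1190, 1050]) cube([834, 238, 210]);
}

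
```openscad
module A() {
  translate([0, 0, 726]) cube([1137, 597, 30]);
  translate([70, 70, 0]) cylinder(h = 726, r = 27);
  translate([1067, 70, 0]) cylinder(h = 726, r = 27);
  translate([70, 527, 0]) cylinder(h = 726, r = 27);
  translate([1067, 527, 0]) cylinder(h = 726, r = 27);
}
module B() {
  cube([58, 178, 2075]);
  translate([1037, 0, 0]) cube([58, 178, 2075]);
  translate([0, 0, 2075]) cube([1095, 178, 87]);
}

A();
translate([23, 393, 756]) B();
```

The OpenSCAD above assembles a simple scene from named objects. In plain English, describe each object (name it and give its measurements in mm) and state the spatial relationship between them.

A is a table: top 1137 mm (x) × 597 mm (y), 30 mm thick, upper face at z = 756 mm, on four round legs of 54 mm diameter, each leg's bounding box inset 43 mm from the nearest pair of top edges, running from z = 0 to the bottom of the top.

B is a door frame. The clear opening is 979 mm wide and 2075 mm high. Two 58 mm wide jambs, 178 mm deep, stand either side of the opening from the floor to the top of the opening. A 87 mm thick head sits across the top of both jambs, spanning the full outside width of the frame.

The door frame is on top of the table.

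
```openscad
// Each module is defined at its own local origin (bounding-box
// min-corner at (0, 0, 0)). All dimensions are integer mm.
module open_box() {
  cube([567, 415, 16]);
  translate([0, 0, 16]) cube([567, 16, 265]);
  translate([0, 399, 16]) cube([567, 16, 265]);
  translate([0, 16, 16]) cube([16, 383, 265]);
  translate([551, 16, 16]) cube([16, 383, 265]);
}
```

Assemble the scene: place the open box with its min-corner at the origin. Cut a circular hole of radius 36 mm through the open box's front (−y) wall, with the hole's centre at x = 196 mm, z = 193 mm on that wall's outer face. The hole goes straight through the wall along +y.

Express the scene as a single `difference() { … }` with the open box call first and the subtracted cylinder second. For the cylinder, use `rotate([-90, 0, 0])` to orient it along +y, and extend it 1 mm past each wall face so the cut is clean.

difference() {
  open_box();
  translate([196, -1, 193]) rotate([-90, 0, 0]) cylinder(h = 18, r = 36);
}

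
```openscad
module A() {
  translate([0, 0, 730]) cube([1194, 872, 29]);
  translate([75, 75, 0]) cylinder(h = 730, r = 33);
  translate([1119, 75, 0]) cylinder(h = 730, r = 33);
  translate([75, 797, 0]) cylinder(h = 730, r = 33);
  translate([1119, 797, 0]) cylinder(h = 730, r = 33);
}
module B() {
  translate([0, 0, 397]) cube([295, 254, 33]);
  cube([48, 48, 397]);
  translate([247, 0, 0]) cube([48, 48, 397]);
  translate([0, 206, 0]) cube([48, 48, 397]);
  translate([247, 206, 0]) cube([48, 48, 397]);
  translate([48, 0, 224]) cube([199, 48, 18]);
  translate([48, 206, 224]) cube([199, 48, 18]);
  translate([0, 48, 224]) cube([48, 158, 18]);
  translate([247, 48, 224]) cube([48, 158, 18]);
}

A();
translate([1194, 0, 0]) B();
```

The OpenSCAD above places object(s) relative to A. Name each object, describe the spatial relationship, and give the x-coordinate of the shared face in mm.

The table's +x face and the stool's −x face are both at x = 1194 mm.

A is a table. B is a stool. The stool is against the table's +x side, with their −y faces flush. The x-coordinate of the shared face is 1194 mm.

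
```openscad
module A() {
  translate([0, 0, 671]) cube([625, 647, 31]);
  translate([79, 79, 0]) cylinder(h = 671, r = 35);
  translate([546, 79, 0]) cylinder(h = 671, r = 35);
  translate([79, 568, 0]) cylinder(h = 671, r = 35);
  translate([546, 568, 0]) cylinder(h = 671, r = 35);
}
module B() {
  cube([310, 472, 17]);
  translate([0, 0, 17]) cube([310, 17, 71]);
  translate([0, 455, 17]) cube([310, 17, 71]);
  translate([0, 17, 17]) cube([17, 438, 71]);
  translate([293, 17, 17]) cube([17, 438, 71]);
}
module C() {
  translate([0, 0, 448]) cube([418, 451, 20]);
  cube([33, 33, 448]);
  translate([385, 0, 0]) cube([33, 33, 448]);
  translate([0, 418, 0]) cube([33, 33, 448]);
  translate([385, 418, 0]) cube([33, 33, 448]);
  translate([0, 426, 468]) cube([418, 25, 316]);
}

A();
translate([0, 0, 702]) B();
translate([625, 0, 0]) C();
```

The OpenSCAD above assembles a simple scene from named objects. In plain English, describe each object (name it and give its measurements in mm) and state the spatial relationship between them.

A is a table: top 625 mm (x) × 647 mm (y), 31 mm thick, upper face at z = 702 mm, on four round legs of 70 mm diameter, each leg's bounding box inset 44 mm from the nearest pair of top edges, running from z = 0 to the bottom of the top.

B is an open storage box with external size 310×472×88 mm and wall thickness 17 mm (the base is also 17 mm thick). The base covers the whole footprint; the four walls stand on the base, with the y-facing walls full-width and the x-facing walls fitting between their inner faces.

C is a chair. The seat is a 418×451×20 mm slab with its top at z = 468 mm, on four 33×33 mm corner legs (flush with the seat edges, standing on z = 0). A flat backrest 25 mm thick, 316 mm tall, spans the full seat width and rises from the seat top along its +y edge, rear face flush with the rear of the seat.

The open box is on top of the table. The chair is against the table's +x side, with their −y faces flush.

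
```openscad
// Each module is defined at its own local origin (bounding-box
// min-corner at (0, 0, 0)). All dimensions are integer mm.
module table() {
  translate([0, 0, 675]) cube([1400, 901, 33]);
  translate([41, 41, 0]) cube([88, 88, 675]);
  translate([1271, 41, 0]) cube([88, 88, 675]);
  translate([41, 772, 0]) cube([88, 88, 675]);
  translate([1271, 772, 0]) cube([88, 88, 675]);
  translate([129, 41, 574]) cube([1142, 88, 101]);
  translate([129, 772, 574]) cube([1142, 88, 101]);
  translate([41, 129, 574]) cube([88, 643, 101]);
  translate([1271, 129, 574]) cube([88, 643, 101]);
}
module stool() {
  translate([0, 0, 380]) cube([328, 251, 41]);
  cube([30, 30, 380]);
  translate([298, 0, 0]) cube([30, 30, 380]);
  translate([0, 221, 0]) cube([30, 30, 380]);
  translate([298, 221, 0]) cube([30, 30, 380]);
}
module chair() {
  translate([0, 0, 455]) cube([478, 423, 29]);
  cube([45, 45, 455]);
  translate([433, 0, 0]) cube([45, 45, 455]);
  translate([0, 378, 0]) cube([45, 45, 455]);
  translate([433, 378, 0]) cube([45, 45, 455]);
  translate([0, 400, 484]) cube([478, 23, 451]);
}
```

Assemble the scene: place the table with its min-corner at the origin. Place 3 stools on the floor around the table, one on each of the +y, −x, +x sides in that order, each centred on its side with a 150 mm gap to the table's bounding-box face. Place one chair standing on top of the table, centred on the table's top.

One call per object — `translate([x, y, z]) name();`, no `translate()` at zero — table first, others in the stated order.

table();
translate([536, 1051, 0]) stool();
translate([-478, 325, 0]) stool();
translate([1550, 325, 0]) stool();
translate([461, 239, 708]) chair();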